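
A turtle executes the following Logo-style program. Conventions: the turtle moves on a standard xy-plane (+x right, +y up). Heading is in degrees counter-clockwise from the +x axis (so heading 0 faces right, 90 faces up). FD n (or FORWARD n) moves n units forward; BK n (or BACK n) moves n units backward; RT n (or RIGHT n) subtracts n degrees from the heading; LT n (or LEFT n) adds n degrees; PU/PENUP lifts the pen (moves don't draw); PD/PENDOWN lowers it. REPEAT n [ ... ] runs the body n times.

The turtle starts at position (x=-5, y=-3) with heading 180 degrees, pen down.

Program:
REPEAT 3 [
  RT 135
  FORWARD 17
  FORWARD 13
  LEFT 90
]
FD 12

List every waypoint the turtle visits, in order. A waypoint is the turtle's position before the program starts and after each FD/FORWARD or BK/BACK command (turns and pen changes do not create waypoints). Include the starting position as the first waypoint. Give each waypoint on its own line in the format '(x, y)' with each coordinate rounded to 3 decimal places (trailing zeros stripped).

Answer: (-5, -3)
(7.021, 9.021)
(16.213, 18.213)
(33.213, 18.213)
(46.213, 18.213)
(58.234, 6.192)
(67.426, -3)
(75.912, 5.485)

Derivation:
Executing turtle program step by step:
Start: pos=(-5,-3), heading=180, pen down
REPEAT 3 [
  -- iteration 1/3 --
  RT 135: heading 180 -> 45
  FD 17: (-5,-3) -> (7.021,9.021) [heading=45, draw]
  FD 13: (7.021,9.021) -> (16.213,18.213) [heading=45, draw]
  LT 90: heading 45 -> 135
  -- iteration 2/3 --
  RT 135: heading 135 -> 0
  FD 17: (16.213,18.213) -> (33.213,18.213) [heading=0, draw]
  FD 13: (33.213,18.213) -> (46.213,18.213) [heading=0, draw]
  LT 90: heading 0 -> 90
  -- iteration 3/3 --
  RT 135: heading 90 -> 315
  FD 17: (46.213,18.213) -> (58.234,6.192) [heading=315, draw]
  FD 13: (58.234,6.192) -> (67.426,-3) [heading=315, draw]
  LT 90: heading 315 -> 45
]
FD 12: (67.426,-3) -> (75.912,5.485) [heading=45, draw]
Final: pos=(75.912,5.485), heading=45, 7 segment(s) drawn
Waypoints (8 total):
(-5, -3)
(7.021, 9.021)
(16.213, 18.213)
(33.213, 18.213)
(46.213, 18.213)
(58.234, 6.192)
(67.426, -3)
(75.912, 5.485)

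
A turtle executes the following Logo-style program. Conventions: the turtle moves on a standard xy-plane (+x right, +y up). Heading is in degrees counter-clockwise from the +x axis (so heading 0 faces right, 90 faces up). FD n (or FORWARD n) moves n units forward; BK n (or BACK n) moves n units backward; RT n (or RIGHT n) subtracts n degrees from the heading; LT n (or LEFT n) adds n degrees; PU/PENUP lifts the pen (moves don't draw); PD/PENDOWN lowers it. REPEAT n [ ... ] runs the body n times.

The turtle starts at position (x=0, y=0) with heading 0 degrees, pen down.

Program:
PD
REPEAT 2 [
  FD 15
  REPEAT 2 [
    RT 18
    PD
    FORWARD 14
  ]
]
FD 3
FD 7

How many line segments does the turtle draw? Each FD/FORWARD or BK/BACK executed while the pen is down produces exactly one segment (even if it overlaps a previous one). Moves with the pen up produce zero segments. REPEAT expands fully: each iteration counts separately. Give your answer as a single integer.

Answer: 8

Derivation:
Executing turtle program step by step:
Start: pos=(0,0), heading=0, pen down
PD: pen down
REPEAT 2 [
  -- iteration 1/2 --
  FD 15: (0,0) -> (15,0) [heading=0, draw]
  REPEAT 2 [
    -- iteration 1/2 --
    RT 18: heading 0 -> 342
    PD: pen down
    FD 14: (15,0) -> (28.315,-4.326) [heading=342, draw]
    -- iteration 2/2 --
    RT 18: heading 342 -> 324
    PD: pen down
    FD 14: (28.315,-4.326) -> (39.641,-12.555) [heading=324, draw]
  ]
  -- iteration 2/2 --
  FD 15: (39.641,-12.555) -> (51.776,-21.372) [heading=324, draw]
  REPEAT 2 [
    -- iteration 1/2 --
    RT 18: heading 324 -> 306
    PD: pen down
    FD 14: (51.776,-21.372) -> (60.005,-32.698) [heading=306, draw]
    -- iteration 2/2 --
    RT 18: heading 306 -> 288
    PD: pen down
    FD 14: (60.005,-32.698) -> (64.332,-46.013) [heading=288, draw]
  ]
]
FD 3: (64.332,-46.013) -> (65.259,-48.866) [heading=288, draw]
FD 7: (65.259,-48.866) -> (67.422,-55.524) [heading=288, draw]
Final: pos=(67.422,-55.524), heading=288, 8 segment(s) drawn
Segments drawn: 8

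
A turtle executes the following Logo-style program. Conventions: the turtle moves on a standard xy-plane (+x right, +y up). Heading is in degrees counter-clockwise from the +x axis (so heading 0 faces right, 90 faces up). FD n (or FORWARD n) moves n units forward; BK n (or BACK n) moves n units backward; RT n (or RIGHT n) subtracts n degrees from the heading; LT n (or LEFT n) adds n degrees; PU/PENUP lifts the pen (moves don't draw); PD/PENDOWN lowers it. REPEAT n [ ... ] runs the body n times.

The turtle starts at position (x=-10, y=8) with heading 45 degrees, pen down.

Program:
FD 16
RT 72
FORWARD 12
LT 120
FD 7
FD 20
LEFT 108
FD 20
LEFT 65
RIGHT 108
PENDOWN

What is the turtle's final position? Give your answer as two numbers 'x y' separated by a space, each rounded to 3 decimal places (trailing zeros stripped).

Executing turtle program step by step:
Start: pos=(-10,8), heading=45, pen down
FD 16: (-10,8) -> (1.314,19.314) [heading=45, draw]
RT 72: heading 45 -> 333
FD 12: (1.314,19.314) -> (12.006,13.866) [heading=333, draw]
LT 120: heading 333 -> 93
FD 7: (12.006,13.866) -> (11.639,20.856) [heading=93, draw]
FD 20: (11.639,20.856) -> (10.593,40.829) [heading=93, draw]
LT 108: heading 93 -> 201
FD 20: (10.593,40.829) -> (-8.079,33.661) [heading=201, draw]
LT 65: heading 201 -> 266
RT 108: heading 266 -> 158
PD: pen down
Final: pos=(-8.079,33.661), heading=158, 5 segment(s) drawn

Answer: -8.079 33.661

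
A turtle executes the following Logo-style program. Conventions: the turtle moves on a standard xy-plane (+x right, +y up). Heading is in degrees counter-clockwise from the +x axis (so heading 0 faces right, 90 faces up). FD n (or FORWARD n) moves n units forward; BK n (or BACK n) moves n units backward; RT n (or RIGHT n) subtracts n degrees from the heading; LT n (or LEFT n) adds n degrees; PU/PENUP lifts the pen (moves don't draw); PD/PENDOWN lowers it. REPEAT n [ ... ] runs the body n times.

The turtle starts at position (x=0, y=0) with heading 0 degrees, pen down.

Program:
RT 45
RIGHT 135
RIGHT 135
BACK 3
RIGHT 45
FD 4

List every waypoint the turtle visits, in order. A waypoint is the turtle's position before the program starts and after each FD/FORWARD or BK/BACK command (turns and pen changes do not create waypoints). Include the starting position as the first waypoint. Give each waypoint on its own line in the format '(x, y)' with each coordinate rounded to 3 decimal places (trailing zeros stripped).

Executing turtle program step by step:
Start: pos=(0,0), heading=0, pen down
RT 45: heading 0 -> 315
RT 135: heading 315 -> 180
RT 135: heading 180 -> 45
BK 3: (0,0) -> (-2.121,-2.121) [heading=45, draw]
RT 45: heading 45 -> 0
FD 4: (-2.121,-2.121) -> (1.879,-2.121) [heading=0, draw]
Final: pos=(1.879,-2.121), heading=0, 2 segment(s) drawn
Waypoints (3 total):
(0, 0)
(-2.121, -2.121)
(1.879, -2.121)

Answer: (0, 0)
(-2.121, -2.121)
(1.879, -2.121)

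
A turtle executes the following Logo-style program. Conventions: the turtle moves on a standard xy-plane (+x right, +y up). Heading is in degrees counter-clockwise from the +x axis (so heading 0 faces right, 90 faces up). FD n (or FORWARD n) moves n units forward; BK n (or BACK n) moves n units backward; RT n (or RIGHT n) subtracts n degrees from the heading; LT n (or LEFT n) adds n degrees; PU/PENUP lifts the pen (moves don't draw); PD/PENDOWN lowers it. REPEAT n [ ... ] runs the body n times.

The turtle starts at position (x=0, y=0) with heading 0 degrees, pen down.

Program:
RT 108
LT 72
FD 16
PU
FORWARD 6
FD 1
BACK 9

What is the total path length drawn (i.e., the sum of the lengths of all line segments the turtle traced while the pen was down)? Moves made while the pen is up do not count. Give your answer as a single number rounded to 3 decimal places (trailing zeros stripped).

Answer: 16

Derivation:
Executing turtle program step by step:
Start: pos=(0,0), heading=0, pen down
RT 108: heading 0 -> 252
LT 72: heading 252 -> 324
FD 16: (0,0) -> (12.944,-9.405) [heading=324, draw]
PU: pen up
FD 6: (12.944,-9.405) -> (17.798,-12.931) [heading=324, move]
FD 1: (17.798,-12.931) -> (18.607,-13.519) [heading=324, move]
BK 9: (18.607,-13.519) -> (11.326,-8.229) [heading=324, move]
Final: pos=(11.326,-8.229), heading=324, 1 segment(s) drawn

Segment lengths:
  seg 1: (0,0) -> (12.944,-9.405), length = 16
Total = 16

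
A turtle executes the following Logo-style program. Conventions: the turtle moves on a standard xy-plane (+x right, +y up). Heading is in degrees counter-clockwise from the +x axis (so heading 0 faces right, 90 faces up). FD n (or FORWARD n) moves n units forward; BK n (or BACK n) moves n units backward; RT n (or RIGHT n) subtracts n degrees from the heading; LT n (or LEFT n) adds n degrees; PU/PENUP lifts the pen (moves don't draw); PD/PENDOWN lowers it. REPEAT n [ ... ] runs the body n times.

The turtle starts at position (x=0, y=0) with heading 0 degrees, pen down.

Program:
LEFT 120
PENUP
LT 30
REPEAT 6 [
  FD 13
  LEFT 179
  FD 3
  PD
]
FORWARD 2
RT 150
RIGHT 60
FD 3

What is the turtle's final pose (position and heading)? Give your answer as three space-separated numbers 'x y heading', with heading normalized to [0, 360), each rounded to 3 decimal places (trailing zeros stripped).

Executing turtle program step by step:
Start: pos=(0,0), heading=0, pen down
LT 120: heading 0 -> 120
PU: pen up
LT 30: heading 120 -> 150
REPEAT 6 [
  -- iteration 1/6 --
  FD 13: (0,0) -> (-11.258,6.5) [heading=150, move]
  LT 179: heading 150 -> 329
  FD 3: (-11.258,6.5) -> (-8.687,4.955) [heading=329, move]
  PD: pen down
  -- iteration 2/6 --
  FD 13: (-8.687,4.955) -> (2.456,-1.741) [heading=329, draw]
  LT 179: heading 329 -> 148
  FD 3: (2.456,-1.741) -> (-0.088,-0.151) [heading=148, draw]
  PD: pen down
  -- iteration 3/6 --
  FD 13: (-0.088,-0.151) -> (-11.112,6.738) [heading=148, draw]
  LT 179: heading 148 -> 327
  FD 3: (-11.112,6.738) -> (-8.596,5.104) [heading=327, draw]
  PD: pen down
  -- iteration 4/6 --
  FD 13: (-8.596,5.104) -> (2.306,-1.976) [heading=327, draw]
  LT 179: heading 327 -> 146
  FD 3: (2.306,-1.976) -> (-0.181,-0.299) [heading=146, draw]
  PD: pen down
  -- iteration 5/6 --
  FD 13: (-0.181,-0.299) -> (-10.958,6.971) [heading=146, draw]
  LT 179: heading 146 -> 325
  FD 3: (-10.958,6.971) -> (-8.501,5.25) [heading=325, draw]
  PD: pen down
  -- iteration 6/6 --
  FD 13: (-8.501,5.25) -> (2.148,-2.206) [heading=325, draw]
  LT 179: heading 325 -> 144
  FD 3: (2.148,-2.206) -> (-0.279,-0.443) [heading=144, draw]
  PD: pen down
]
FD 2: (-0.279,-0.443) -> (-1.897,0.733) [heading=144, draw]
RT 150: heading 144 -> 354
RT 60: heading 354 -> 294
FD 3: (-1.897,0.733) -> (-0.677,-2.008) [heading=294, draw]
Final: pos=(-0.677,-2.008), heading=294, 12 segment(s) drawn

Answer: -0.677 -2.008 294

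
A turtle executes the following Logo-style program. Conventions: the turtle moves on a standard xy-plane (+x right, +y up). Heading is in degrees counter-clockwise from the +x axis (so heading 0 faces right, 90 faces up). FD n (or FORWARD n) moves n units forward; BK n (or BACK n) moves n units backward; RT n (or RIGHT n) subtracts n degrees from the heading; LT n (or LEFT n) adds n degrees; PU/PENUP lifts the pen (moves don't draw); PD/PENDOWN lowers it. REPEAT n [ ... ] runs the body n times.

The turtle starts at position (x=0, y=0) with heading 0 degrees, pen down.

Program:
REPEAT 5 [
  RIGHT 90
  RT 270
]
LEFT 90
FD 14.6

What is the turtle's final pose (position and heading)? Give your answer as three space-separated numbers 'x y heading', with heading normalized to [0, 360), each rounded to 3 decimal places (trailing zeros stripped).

Answer: 0 14.6 90

Derivation:
Executing turtle program step by step:
Start: pos=(0,0), heading=0, pen down
REPEAT 5 [
  -- iteration 1/5 --
  RT 90: heading 0 -> 270
  RT 270: heading 270 -> 0
  -- iteration 2/5 --
  RT 90: heading 0 -> 270
  RT 270: heading 270 -> 0
  -- iteration 3/5 --
  RT 90: heading 0 -> 270
  RT 270: heading 270 -> 0
  -- iteration 4/5 --
  RT 90: heading 0 -> 270
  RT 270: heading 270 -> 0
  -- iteration 5/5 --
  RT 90: heading 0 -> 270
  RT 270: heading 270 -> 0
]
LT 90: heading 0 -> 90
FD 14.6: (0,0) -> (0,14.6) [heading=90, draw]
Final: pos=(0,14.6), heading=90, 1 segment(s) drawn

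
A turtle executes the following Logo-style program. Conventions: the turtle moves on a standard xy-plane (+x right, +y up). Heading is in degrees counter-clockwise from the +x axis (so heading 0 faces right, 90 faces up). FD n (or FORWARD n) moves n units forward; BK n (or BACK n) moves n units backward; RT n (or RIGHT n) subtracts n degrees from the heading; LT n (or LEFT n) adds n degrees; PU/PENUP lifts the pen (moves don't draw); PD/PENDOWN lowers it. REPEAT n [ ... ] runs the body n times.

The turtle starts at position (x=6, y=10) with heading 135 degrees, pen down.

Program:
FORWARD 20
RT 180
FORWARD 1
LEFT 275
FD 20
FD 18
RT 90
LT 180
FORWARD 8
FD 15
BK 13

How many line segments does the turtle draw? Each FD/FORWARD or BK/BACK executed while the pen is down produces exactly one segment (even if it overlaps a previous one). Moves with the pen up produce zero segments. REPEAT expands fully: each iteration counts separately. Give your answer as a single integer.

Executing turtle program step by step:
Start: pos=(6,10), heading=135, pen down
FD 20: (6,10) -> (-8.142,24.142) [heading=135, draw]
RT 180: heading 135 -> 315
FD 1: (-8.142,24.142) -> (-7.435,23.435) [heading=315, draw]
LT 275: heading 315 -> 230
FD 20: (-7.435,23.435) -> (-20.291,8.114) [heading=230, draw]
FD 18: (-20.291,8.114) -> (-31.861,-5.675) [heading=230, draw]
RT 90: heading 230 -> 140
LT 180: heading 140 -> 320
FD 8: (-31.861,-5.675) -> (-25.733,-10.817) [heading=320, draw]
FD 15: (-25.733,-10.817) -> (-14.242,-20.459) [heading=320, draw]
BK 13: (-14.242,-20.459) -> (-24.201,-12.103) [heading=320, draw]
Final: pos=(-24.201,-12.103), heading=320, 7 segment(s) drawn
Segments drawn: 7

Answer: 7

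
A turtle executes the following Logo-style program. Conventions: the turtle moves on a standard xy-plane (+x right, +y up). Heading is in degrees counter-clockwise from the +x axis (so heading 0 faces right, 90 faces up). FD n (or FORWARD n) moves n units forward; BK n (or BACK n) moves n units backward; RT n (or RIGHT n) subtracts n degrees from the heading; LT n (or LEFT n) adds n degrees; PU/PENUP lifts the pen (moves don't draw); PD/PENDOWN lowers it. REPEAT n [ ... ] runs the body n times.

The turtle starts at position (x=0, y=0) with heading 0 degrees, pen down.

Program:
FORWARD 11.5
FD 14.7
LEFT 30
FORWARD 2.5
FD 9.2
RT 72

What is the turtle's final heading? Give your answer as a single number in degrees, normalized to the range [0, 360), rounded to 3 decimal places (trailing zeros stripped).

Executing turtle program step by step:
Start: pos=(0,0), heading=0, pen down
FD 11.5: (0,0) -> (11.5,0) [heading=0, draw]
FD 14.7: (11.5,0) -> (26.2,0) [heading=0, draw]
LT 30: heading 0 -> 30
FD 2.5: (26.2,0) -> (28.365,1.25) [heading=30, draw]
FD 9.2: (28.365,1.25) -> (36.332,5.85) [heading=30, draw]
RT 72: heading 30 -> 318
Final: pos=(36.332,5.85), heading=318, 4 segment(s) drawn

Answer: 318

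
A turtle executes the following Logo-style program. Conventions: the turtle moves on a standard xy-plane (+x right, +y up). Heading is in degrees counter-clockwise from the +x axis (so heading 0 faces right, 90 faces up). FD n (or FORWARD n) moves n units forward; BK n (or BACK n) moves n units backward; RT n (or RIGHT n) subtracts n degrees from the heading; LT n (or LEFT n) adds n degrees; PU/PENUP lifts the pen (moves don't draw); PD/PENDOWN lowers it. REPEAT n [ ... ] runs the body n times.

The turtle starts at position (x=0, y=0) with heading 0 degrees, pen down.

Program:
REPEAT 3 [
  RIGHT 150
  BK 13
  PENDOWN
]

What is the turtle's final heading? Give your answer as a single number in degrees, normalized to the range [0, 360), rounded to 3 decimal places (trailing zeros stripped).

Answer: 270

Derivation:
Executing turtle program step by step:
Start: pos=(0,0), heading=0, pen down
REPEAT 3 [
  -- iteration 1/3 --
  RT 150: heading 0 -> 210
  BK 13: (0,0) -> (11.258,6.5) [heading=210, draw]
  PD: pen down
  -- iteration 2/3 --
  RT 150: heading 210 -> 60
  BK 13: (11.258,6.5) -> (4.758,-4.758) [heading=60, draw]
  PD: pen down
  -- iteration 3/3 --
  RT 150: heading 60 -> 270
  BK 13: (4.758,-4.758) -> (4.758,8.242) [heading=270, draw]
  PD: pen down
]
Final: pos=(4.758,8.242), heading=270, 3 segment(s) drawn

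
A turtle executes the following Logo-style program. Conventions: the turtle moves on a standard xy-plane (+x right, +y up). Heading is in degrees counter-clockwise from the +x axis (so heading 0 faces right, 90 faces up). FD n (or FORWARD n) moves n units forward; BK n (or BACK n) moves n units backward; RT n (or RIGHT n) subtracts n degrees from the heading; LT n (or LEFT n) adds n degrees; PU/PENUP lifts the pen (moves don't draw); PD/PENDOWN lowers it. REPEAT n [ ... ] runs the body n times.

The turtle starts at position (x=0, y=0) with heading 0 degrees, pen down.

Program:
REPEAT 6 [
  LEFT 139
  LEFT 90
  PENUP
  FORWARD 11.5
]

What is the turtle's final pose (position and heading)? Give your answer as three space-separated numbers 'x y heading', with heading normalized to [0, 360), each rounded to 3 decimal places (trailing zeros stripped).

Answer: -1.017 -6.807 294

Derivation:
Executing turtle program step by step:
Start: pos=(0,0), heading=0, pen down
REPEAT 6 [
  -- iteration 1/6 --
  LT 139: heading 0 -> 139
  LT 90: heading 139 -> 229
  PU: pen up
  FD 11.5: (0,0) -> (-7.545,-8.679) [heading=229, move]
  -- iteration 2/6 --
  LT 139: heading 229 -> 8
  LT 90: heading 8 -> 98
  PU: pen up
  FD 11.5: (-7.545,-8.679) -> (-9.145,2.709) [heading=98, move]
  -- iteration 3/6 --
  LT 139: heading 98 -> 237
  LT 90: heading 237 -> 327
  PU: pen up
  FD 11.5: (-9.145,2.709) -> (0.5,-3.554) [heading=327, move]
  -- iteration 4/6 --
  LT 139: heading 327 -> 106
  LT 90: heading 106 -> 196
  PU: pen up
  FD 11.5: (0.5,-3.554) -> (-10.555,-6.724) [heading=196, move]
  -- iteration 5/6 --
  LT 139: heading 196 -> 335
  LT 90: heading 335 -> 65
  PU: pen up
  FD 11.5: (-10.555,-6.724) -> (-5.695,3.698) [heading=65, move]
  -- iteration 6/6 --
  LT 139: heading 65 -> 204
  LT 90: heading 204 -> 294
  PU: pen up
  FD 11.5: (-5.695,3.698) -> (-1.017,-6.807) [heading=294, move]
]
Final: pos=(-1.017,-6.807), heading=294, 0 segment(s) drawn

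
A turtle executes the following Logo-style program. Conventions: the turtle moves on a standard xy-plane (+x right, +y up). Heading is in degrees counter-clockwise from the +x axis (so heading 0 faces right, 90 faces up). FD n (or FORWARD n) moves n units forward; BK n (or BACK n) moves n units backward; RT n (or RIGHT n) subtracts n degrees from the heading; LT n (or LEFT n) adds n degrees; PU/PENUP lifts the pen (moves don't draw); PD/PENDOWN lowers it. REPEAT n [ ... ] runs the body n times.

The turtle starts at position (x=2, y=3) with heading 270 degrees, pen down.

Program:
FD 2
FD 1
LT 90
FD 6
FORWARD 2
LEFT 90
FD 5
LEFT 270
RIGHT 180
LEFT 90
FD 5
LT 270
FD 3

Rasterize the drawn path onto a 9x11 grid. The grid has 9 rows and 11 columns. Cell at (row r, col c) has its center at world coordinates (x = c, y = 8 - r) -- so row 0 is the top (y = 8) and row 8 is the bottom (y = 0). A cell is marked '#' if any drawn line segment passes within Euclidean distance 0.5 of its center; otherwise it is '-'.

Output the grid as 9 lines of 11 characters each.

Answer: -----------
-----------
-----------
----------#
----------#
--#-------#
--#-------#
--#-------#
--#########

Derivation:
Segment 0: (2,3) -> (2,1)
Segment 1: (2,1) -> (2,0)
Segment 2: (2,0) -> (8,-0)
Segment 3: (8,-0) -> (10,-0)
Segment 4: (10,-0) -> (10,5)
Segment 5: (10,5) -> (10,-0)
Segment 6: (10,-0) -> (7,0)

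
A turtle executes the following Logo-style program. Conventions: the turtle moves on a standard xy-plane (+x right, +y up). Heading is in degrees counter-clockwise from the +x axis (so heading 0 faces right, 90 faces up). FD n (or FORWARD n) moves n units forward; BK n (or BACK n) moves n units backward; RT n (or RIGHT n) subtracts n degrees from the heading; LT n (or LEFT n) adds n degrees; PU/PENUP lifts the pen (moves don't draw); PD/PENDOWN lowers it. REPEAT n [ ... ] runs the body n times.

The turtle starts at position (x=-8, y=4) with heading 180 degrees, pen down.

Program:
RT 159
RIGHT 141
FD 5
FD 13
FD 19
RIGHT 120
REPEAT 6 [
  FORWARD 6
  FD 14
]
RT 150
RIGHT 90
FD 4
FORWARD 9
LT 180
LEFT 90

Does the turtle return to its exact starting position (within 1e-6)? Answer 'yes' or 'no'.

Answer: no

Derivation:
Executing turtle program step by step:
Start: pos=(-8,4), heading=180, pen down
RT 159: heading 180 -> 21
RT 141: heading 21 -> 240
FD 5: (-8,4) -> (-10.5,-0.33) [heading=240, draw]
FD 13: (-10.5,-0.33) -> (-17,-11.588) [heading=240, draw]
FD 19: (-17,-11.588) -> (-26.5,-28.043) [heading=240, draw]
RT 120: heading 240 -> 120
REPEAT 6 [
  -- iteration 1/6 --
  FD 6: (-26.5,-28.043) -> (-29.5,-22.847) [heading=120, draw]
  FD 14: (-29.5,-22.847) -> (-36.5,-10.722) [heading=120, draw]
  -- iteration 2/6 --
  FD 6: (-36.5,-10.722) -> (-39.5,-5.526) [heading=120, draw]
  FD 14: (-39.5,-5.526) -> (-46.5,6.598) [heading=120, draw]
  -- iteration 3/6 --
  FD 6: (-46.5,6.598) -> (-49.5,11.794) [heading=120, draw]
  FD 14: (-49.5,11.794) -> (-56.5,23.919) [heading=120, draw]
  -- iteration 4/6 --
  FD 6: (-56.5,23.919) -> (-59.5,29.115) [heading=120, draw]
  FD 14: (-59.5,29.115) -> (-66.5,41.239) [heading=120, draw]
  -- iteration 5/6 --
  FD 6: (-66.5,41.239) -> (-69.5,46.435) [heading=120, draw]
  FD 14: (-69.5,46.435) -> (-76.5,58.56) [heading=120, draw]
  -- iteration 6/6 --
  FD 6: (-76.5,58.56) -> (-79.5,63.756) [heading=120, draw]
  FD 14: (-79.5,63.756) -> (-86.5,75.88) [heading=120, draw]
]
RT 150: heading 120 -> 330
RT 90: heading 330 -> 240
FD 4: (-86.5,75.88) -> (-88.5,72.416) [heading=240, draw]
FD 9: (-88.5,72.416) -> (-93,64.622) [heading=240, draw]
LT 180: heading 240 -> 60
LT 90: heading 60 -> 150
Final: pos=(-93,64.622), heading=150, 17 segment(s) drawn

Start position: (-8, 4)
Final position: (-93, 64.622)
Distance = 104.403; >= 1e-6 -> NOT closed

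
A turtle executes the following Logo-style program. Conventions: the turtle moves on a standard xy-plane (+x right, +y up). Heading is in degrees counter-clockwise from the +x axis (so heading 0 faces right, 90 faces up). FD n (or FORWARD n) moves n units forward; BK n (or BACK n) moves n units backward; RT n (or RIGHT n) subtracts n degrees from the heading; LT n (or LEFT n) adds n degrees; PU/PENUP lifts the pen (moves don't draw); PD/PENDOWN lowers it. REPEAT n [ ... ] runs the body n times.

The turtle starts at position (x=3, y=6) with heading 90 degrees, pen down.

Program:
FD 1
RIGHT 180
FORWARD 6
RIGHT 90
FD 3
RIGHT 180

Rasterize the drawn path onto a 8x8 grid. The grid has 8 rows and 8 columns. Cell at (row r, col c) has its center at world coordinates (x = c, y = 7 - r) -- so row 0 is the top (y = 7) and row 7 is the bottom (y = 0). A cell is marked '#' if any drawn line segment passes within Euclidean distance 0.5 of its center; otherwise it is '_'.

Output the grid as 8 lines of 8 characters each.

Answer: ___#____
___#____
___#____
___#____
___#____
___#____
####____
________

Derivation:
Segment 0: (3,6) -> (3,7)
Segment 1: (3,7) -> (3,1)
Segment 2: (3,1) -> (0,1)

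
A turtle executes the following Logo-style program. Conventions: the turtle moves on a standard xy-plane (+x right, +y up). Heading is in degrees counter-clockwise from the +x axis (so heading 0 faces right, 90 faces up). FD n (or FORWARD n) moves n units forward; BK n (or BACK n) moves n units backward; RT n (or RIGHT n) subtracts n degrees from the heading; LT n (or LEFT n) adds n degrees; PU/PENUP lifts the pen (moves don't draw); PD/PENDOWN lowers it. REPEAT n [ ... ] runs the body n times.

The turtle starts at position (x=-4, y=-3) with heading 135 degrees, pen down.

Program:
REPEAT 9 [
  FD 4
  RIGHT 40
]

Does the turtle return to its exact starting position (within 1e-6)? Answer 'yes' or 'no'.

Executing turtle program step by step:
Start: pos=(-4,-3), heading=135, pen down
REPEAT 9 [
  -- iteration 1/9 --
  FD 4: (-4,-3) -> (-6.828,-0.172) [heading=135, draw]
  RT 40: heading 135 -> 95
  -- iteration 2/9 --
  FD 4: (-6.828,-0.172) -> (-7.177,3.813) [heading=95, draw]
  RT 40: heading 95 -> 55
  -- iteration 3/9 --
  FD 4: (-7.177,3.813) -> (-4.883,7.09) [heading=55, draw]
  RT 40: heading 55 -> 15
  -- iteration 4/9 --
  FD 4: (-4.883,7.09) -> (-1.019,8.125) [heading=15, draw]
  RT 40: heading 15 -> 335
  -- iteration 5/9 --
  FD 4: (-1.019,8.125) -> (2.606,6.435) [heading=335, draw]
  RT 40: heading 335 -> 295
  -- iteration 6/9 --
  FD 4: (2.606,6.435) -> (4.297,2.809) [heading=295, draw]
  RT 40: heading 295 -> 255
  -- iteration 7/9 --
  FD 4: (4.297,2.809) -> (3.261,-1.054) [heading=255, draw]
  RT 40: heading 255 -> 215
  -- iteration 8/9 --
  FD 4: (3.261,-1.054) -> (-0.015,-3.349) [heading=215, draw]
  RT 40: heading 215 -> 175
  -- iteration 9/9 --
  FD 4: (-0.015,-3.349) -> (-4,-3) [heading=175, draw]
  RT 40: heading 175 -> 135
]
Final: pos=(-4,-3), heading=135, 9 segment(s) drawn

Start position: (-4, -3)
Final position: (-4, -3)
Distance = 0; < 1e-6 -> CLOSED

Answer: yes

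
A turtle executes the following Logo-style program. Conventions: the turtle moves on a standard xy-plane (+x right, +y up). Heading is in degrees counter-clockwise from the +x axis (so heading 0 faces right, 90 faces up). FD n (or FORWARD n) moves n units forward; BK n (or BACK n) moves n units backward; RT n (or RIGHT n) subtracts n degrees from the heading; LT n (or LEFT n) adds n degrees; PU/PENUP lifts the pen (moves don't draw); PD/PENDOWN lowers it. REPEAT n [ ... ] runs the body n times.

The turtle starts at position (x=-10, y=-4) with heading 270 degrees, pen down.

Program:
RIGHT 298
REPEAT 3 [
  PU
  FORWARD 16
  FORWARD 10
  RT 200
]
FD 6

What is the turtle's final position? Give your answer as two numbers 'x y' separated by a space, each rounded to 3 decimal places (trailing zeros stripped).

Executing turtle program step by step:
Start: pos=(-10,-4), heading=270, pen down
RT 298: heading 270 -> 332
REPEAT 3 [
  -- iteration 1/3 --
  PU: pen up
  FD 16: (-10,-4) -> (4.127,-11.512) [heading=332, move]
  FD 10: (4.127,-11.512) -> (12.957,-16.206) [heading=332, move]
  RT 200: heading 332 -> 132
  -- iteration 2/3 --
  PU: pen up
  FD 16: (12.957,-16.206) -> (2.251,-4.316) [heading=132, move]
  FD 10: (2.251,-4.316) -> (-4.441,3.116) [heading=132, move]
  RT 200: heading 132 -> 292
  -- iteration 3/3 --
  PU: pen up
  FD 16: (-4.441,3.116) -> (1.553,-11.719) [heading=292, move]
  FD 10: (1.553,-11.719) -> (5.299,-20.991) [heading=292, move]
  RT 200: heading 292 -> 92
]
FD 6: (5.299,-20.991) -> (5.09,-14.995) [heading=92, move]
Final: pos=(5.09,-14.995), heading=92, 0 segment(s) drawn

Answer: 5.09 -14.995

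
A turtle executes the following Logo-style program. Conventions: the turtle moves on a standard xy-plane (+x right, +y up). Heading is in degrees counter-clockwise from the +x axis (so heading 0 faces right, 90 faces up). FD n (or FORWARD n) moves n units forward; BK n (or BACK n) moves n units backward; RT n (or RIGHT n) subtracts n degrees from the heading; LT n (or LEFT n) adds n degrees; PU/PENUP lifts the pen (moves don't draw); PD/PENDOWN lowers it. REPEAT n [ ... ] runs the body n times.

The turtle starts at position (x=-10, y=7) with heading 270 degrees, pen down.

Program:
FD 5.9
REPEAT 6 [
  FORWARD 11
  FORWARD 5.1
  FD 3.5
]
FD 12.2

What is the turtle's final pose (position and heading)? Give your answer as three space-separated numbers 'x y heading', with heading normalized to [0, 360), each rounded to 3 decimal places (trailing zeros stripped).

Executing turtle program step by step:
Start: pos=(-10,7), heading=270, pen down
FD 5.9: (-10,7) -> (-10,1.1) [heading=270, draw]
REPEAT 6 [
  -- iteration 1/6 --
  FD 11: (-10,1.1) -> (-10,-9.9) [heading=270, draw]
  FD 5.1: (-10,-9.9) -> (-10,-15) [heading=270, draw]
  FD 3.5: (-10,-15) -> (-10,-18.5) [heading=270, draw]
  -- iteration 2/6 --
  FD 11: (-10,-18.5) -> (-10,-29.5) [heading=270, draw]
  FD 5.1: (-10,-29.5) -> (-10,-34.6) [heading=270, draw]
  FD 3.5: (-10,-34.6) -> (-10,-38.1) [heading=270, draw]
  -- iteration 3/6 --
  FD 11: (-10,-38.1) -> (-10,-49.1) [heading=270, draw]
  FD 5.1: (-10,-49.1) -> (-10,-54.2) [heading=270, draw]
  FD 3.5: (-10,-54.2) -> (-10,-57.7) [heading=270, draw]
  -- iteration 4/6 --
  FD 11: (-10,-57.7) -> (-10,-68.7) [heading=270, draw]
  FD 5.1: (-10,-68.7) -> (-10,-73.8) [heading=270, draw]
  FD 3.5: (-10,-73.8) -> (-10,-77.3) [heading=270, draw]
  -- iteration 5/6 --
  FD 11: (-10,-77.3) -> (-10,-88.3) [heading=270, draw]
  FD 5.1: (-10,-88.3) -> (-10,-93.4) [heading=270, draw]
  FD 3.5: (-10,-93.4) -> (-10,-96.9) [heading=270, draw]
  -- iteration 6/6 --
  FD 11: (-10,-96.9) -> (-10,-107.9) [heading=270, draw]
  FD 5.1: (-10,-107.9) -> (-10,-113) [heading=270, draw]
  FD 3.5: (-10,-113) -> (-10,-116.5) [heading=270, draw]
]
FD 12.2: (-10,-116.5) -> (-10,-128.7) [heading=270, draw]
Final: pos=(-10,-128.7), heading=270, 20 segment(s) drawn

Answer: -10 -128.7 270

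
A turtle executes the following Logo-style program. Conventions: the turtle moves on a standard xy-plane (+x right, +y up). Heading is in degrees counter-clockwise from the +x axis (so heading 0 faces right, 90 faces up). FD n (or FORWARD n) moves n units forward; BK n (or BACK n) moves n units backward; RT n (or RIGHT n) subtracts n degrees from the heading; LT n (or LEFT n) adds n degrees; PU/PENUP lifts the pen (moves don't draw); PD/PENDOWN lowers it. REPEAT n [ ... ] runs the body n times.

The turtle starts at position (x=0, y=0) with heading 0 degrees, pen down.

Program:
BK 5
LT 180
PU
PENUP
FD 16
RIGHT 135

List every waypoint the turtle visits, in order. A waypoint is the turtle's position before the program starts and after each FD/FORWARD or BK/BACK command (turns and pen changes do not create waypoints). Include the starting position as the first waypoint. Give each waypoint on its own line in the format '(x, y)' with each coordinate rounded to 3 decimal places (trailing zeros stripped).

Executing turtle program step by step:
Start: pos=(0,0), heading=0, pen down
BK 5: (0,0) -> (-5,0) [heading=0, draw]
LT 180: heading 0 -> 180
PU: pen up
PU: pen up
FD 16: (-5,0) -> (-21,0) [heading=180, move]
RT 135: heading 180 -> 45
Final: pos=(-21,0), heading=45, 1 segment(s) drawn
Waypoints (3 total):
(0, 0)
(-5, 0)
(-21, 0)

Answer: (0, 0)
(-5, 0)
(-21, 0)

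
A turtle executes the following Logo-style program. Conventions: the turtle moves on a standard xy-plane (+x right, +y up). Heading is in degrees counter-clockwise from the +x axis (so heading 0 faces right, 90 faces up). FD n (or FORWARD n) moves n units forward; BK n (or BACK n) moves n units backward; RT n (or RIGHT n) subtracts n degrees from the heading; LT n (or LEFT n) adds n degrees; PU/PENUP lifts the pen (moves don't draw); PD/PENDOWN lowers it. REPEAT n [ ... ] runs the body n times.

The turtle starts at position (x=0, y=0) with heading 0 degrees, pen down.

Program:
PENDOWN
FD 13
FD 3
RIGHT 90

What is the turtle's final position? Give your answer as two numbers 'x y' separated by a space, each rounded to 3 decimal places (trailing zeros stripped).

Answer: 16 0

Derivation:
Executing turtle program step by step:
Start: pos=(0,0), heading=0, pen down
PD: pen down
FD 13: (0,0) -> (13,0) [heading=0, draw]
FD 3: (13,0) -> (16,0) [heading=0, draw]
RT 90: heading 0 -> 270
Final: pos=(16,0), heading=270, 2 segment(s) drawn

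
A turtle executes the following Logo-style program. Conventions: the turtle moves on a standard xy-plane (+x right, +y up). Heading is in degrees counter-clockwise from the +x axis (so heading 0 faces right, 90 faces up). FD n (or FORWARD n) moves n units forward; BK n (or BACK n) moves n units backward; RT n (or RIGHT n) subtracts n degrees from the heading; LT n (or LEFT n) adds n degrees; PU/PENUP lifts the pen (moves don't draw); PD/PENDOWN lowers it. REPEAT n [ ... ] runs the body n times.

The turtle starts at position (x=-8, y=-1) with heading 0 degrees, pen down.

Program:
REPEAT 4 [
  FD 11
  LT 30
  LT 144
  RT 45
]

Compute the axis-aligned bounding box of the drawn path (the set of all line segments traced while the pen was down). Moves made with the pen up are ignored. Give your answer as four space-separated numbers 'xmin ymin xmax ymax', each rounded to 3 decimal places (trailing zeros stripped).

Answer: -8 -3.211 3.592 7.549

Derivation:
Executing turtle program step by step:
Start: pos=(-8,-1), heading=0, pen down
REPEAT 4 [
  -- iteration 1/4 --
  FD 11: (-8,-1) -> (3,-1) [heading=0, draw]
  LT 30: heading 0 -> 30
  LT 144: heading 30 -> 174
  RT 45: heading 174 -> 129
  -- iteration 2/4 --
  FD 11: (3,-1) -> (-3.923,7.549) [heading=129, draw]
  LT 30: heading 129 -> 159
  LT 144: heading 159 -> 303
  RT 45: heading 303 -> 258
  -- iteration 3/4 --
  FD 11: (-3.923,7.549) -> (-6.21,-3.211) [heading=258, draw]
  LT 30: heading 258 -> 288
  LT 144: heading 288 -> 72
  RT 45: heading 72 -> 27
  -- iteration 4/4 --
  FD 11: (-6.21,-3.211) -> (3.592,1.783) [heading=27, draw]
  LT 30: heading 27 -> 57
  LT 144: heading 57 -> 201
  RT 45: heading 201 -> 156
]
Final: pos=(3.592,1.783), heading=156, 4 segment(s) drawn

Segment endpoints: x in {-8, -6.21, -3.923, 3, 3.592}, y in {-3.211, -1, 1.783, 7.549}
xmin=-8, ymin=-3.211, xmax=3.592, ymax=7.549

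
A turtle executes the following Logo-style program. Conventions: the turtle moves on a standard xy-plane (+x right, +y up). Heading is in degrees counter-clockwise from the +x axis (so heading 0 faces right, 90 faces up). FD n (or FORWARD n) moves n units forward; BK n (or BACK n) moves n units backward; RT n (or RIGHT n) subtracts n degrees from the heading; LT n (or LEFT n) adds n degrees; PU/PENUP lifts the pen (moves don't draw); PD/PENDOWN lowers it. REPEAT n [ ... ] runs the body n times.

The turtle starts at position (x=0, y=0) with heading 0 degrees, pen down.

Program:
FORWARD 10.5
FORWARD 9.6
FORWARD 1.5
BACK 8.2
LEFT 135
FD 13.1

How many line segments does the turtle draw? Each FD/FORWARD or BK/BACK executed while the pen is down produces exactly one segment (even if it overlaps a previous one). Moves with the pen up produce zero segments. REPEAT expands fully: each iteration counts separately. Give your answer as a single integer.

Executing turtle program step by step:
Start: pos=(0,0), heading=0, pen down
FD 10.5: (0,0) -> (10.5,0) [heading=0, draw]
FD 9.6: (10.5,0) -> (20.1,0) [heading=0, draw]
FD 1.5: (20.1,0) -> (21.6,0) [heading=0, draw]
BK 8.2: (21.6,0) -> (13.4,0) [heading=0, draw]
LT 135: heading 0 -> 135
FD 13.1: (13.4,0) -> (4.137,9.263) [heading=135, draw]
Final: pos=(4.137,9.263), heading=135, 5 segment(s) drawn
Segments drawn: 5

Answer: 5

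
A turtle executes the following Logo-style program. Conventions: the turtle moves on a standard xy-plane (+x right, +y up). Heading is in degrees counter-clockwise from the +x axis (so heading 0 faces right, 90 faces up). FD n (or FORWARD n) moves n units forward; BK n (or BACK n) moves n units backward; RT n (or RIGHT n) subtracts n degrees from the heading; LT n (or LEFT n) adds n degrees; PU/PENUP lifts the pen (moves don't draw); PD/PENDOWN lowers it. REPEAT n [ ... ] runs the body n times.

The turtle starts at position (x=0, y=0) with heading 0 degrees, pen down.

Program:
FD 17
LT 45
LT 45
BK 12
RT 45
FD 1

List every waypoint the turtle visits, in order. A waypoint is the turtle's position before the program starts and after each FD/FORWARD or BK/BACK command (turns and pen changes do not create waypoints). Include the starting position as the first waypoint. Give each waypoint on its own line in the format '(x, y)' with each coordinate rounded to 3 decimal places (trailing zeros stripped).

Executing turtle program step by step:
Start: pos=(0,0), heading=0, pen down
FD 17: (0,0) -> (17,0) [heading=0, draw]
LT 45: heading 0 -> 45
LT 45: heading 45 -> 90
BK 12: (17,0) -> (17,-12) [heading=90, draw]
RT 45: heading 90 -> 45
FD 1: (17,-12) -> (17.707,-11.293) [heading=45, draw]
Final: pos=(17.707,-11.293), heading=45, 3 segment(s) drawn
Waypoints (4 total):
(0, 0)
(17, 0)
(17, -12)
(17.707, -11.293)

Answer: (0, 0)
(17, 0)
(17, -12)
(17.707, -11.293)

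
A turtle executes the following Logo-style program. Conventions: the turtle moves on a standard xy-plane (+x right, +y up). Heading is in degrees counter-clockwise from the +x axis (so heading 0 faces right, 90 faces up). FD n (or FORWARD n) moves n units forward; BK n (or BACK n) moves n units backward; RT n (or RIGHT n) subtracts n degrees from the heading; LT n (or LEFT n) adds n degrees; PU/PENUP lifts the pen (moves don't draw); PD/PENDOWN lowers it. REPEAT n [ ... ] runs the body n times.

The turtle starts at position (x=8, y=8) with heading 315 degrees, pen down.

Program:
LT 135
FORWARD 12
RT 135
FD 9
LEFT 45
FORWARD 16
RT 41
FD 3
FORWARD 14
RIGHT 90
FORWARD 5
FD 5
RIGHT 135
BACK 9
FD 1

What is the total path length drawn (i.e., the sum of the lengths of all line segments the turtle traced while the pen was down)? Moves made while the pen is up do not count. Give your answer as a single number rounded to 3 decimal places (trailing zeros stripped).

Answer: 74

Derivation:
Executing turtle program step by step:
Start: pos=(8,8), heading=315, pen down
LT 135: heading 315 -> 90
FD 12: (8,8) -> (8,20) [heading=90, draw]
RT 135: heading 90 -> 315
FD 9: (8,20) -> (14.364,13.636) [heading=315, draw]
LT 45: heading 315 -> 0
FD 16: (14.364,13.636) -> (30.364,13.636) [heading=0, draw]
RT 41: heading 0 -> 319
FD 3: (30.364,13.636) -> (32.628,11.668) [heading=319, draw]
FD 14: (32.628,11.668) -> (43.194,2.483) [heading=319, draw]
RT 90: heading 319 -> 229
FD 5: (43.194,2.483) -> (39.914,-1.291) [heading=229, draw]
FD 5: (39.914,-1.291) -> (36.633,-5.064) [heading=229, draw]
RT 135: heading 229 -> 94
BK 9: (36.633,-5.064) -> (37.261,-14.042) [heading=94, draw]
FD 1: (37.261,-14.042) -> (37.191,-13.045) [heading=94, draw]
Final: pos=(37.191,-13.045), heading=94, 9 segment(s) drawn

Segment lengths:
  seg 1: (8,8) -> (8,20), length = 12
  seg 2: (8,20) -> (14.364,13.636), length = 9
  seg 3: (14.364,13.636) -> (30.364,13.636), length = 16
  seg 4: (30.364,13.636) -> (32.628,11.668), length = 3
  seg 5: (32.628,11.668) -> (43.194,2.483), length = 14
  seg 6: (43.194,2.483) -> (39.914,-1.291), length = 5
  seg 7: (39.914,-1.291) -> (36.633,-5.064), length = 5
  seg 8: (36.633,-5.064) -> (37.261,-14.042), length = 9
  seg 9: (37.261,-14.042) -> (37.191,-13.045), length = 1
Total = 74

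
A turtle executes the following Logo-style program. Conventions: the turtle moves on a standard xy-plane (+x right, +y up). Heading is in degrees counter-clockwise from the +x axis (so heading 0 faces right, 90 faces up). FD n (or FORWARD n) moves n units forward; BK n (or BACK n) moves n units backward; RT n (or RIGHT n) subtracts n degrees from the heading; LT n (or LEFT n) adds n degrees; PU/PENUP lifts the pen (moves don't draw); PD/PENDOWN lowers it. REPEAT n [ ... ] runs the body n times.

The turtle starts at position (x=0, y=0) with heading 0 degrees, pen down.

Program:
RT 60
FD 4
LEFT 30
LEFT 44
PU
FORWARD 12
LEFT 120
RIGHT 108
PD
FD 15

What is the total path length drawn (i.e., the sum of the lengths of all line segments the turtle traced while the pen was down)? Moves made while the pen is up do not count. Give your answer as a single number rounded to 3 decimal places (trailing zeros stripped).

Executing turtle program step by step:
Start: pos=(0,0), heading=0, pen down
RT 60: heading 0 -> 300
FD 4: (0,0) -> (2,-3.464) [heading=300, draw]
LT 30: heading 300 -> 330
LT 44: heading 330 -> 14
PU: pen up
FD 12: (2,-3.464) -> (13.644,-0.561) [heading=14, move]
LT 120: heading 14 -> 134
RT 108: heading 134 -> 26
PD: pen down
FD 15: (13.644,-0.561) -> (27.125,6.015) [heading=26, draw]
Final: pos=(27.125,6.015), heading=26, 2 segment(s) drawn

Segment lengths:
  seg 1: (0,0) -> (2,-3.464), length = 4
  seg 2: (13.644,-0.561) -> (27.125,6.015), length = 15
Total = 19

Answer: 19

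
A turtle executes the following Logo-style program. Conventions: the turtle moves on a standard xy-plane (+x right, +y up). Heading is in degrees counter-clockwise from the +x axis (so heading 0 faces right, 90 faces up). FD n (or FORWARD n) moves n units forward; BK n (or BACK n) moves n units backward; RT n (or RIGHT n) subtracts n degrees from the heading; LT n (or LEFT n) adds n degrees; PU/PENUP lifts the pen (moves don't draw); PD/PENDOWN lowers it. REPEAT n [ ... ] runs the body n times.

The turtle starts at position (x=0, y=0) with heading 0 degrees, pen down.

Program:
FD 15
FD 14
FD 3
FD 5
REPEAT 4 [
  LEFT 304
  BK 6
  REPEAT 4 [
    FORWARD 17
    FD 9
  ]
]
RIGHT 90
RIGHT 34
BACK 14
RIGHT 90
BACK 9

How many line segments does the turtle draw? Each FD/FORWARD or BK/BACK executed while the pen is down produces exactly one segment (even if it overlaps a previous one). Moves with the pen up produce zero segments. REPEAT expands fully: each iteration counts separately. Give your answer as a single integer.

Executing turtle program step by step:
Start: pos=(0,0), heading=0, pen down
FD 15: (0,0) -> (15,0) [heading=0, draw]
FD 14: (15,0) -> (29,0) [heading=0, draw]
FD 3: (29,0) -> (32,0) [heading=0, draw]
FD 5: (32,0) -> (37,0) [heading=0, draw]
REPEAT 4 [
  -- iteration 1/4 --
  LT 304: heading 0 -> 304
  BK 6: (37,0) -> (33.645,4.974) [heading=304, draw]
  REPEAT 4 [
    -- iteration 1/4 --
    FD 17: (33.645,4.974) -> (43.151,-9.119) [heading=304, draw]
    FD 9: (43.151,-9.119) -> (48.184,-16.581) [heading=304, draw]
    -- iteration 2/4 --
    FD 17: (48.184,-16.581) -> (57.69,-30.674) [heading=304, draw]
    FD 9: (57.69,-30.674) -> (62.723,-38.136) [heading=304, draw]
    -- iteration 3/4 --
    FD 17: (62.723,-38.136) -> (72.229,-52.229) [heading=304, draw]
    FD 9: (72.229,-52.229) -> (77.262,-59.691) [heading=304, draw]
    -- iteration 4/4 --
    FD 17: (77.262,-59.691) -> (86.768,-73.784) [heading=304, draw]
    FD 9: (86.768,-73.784) -> (91.801,-81.246) [heading=304, draw]
  ]
  -- iteration 2/4 --
  LT 304: heading 304 -> 248
  BK 6: (91.801,-81.246) -> (94.049,-75.683) [heading=248, draw]
  REPEAT 4 [
    -- iteration 1/4 --
    FD 17: (94.049,-75.683) -> (87.68,-91.445) [heading=248, draw]
    FD 9: (87.68,-91.445) -> (84.309,-99.789) [heading=248, draw]
    -- iteration 2/4 --
    FD 17: (84.309,-99.789) -> (77.94,-115.551) [heading=248, draw]
    FD 9: (77.94,-115.551) -> (74.569,-123.896) [heading=248, draw]
    -- iteration 3/4 --
    FD 17: (74.569,-123.896) -> (68.201,-139.658) [heading=248, draw]
    FD 9: (68.201,-139.658) -> (64.829,-148.003) [heading=248, draw]
    -- iteration 4/4 --
    FD 17: (64.829,-148.003) -> (58.461,-163.765) [heading=248, draw]
    FD 9: (58.461,-163.765) -> (55.089,-172.11) [heading=248, draw]
  ]
  -- iteration 3/4 --
  LT 304: heading 248 -> 192
  BK 6: (55.089,-172.11) -> (60.958,-170.862) [heading=192, draw]
  REPEAT 4 [
    -- iteration 1/4 --
    FD 17: (60.958,-170.862) -> (44.33,-174.397) [heading=192, draw]
    FD 9: (44.33,-174.397) -> (35.527,-176.268) [heading=192, draw]
    -- iteration 2/4 --
    FD 17: (35.527,-176.268) -> (18.898,-179.802) [heading=192, draw]
    FD 9: (18.898,-179.802) -> (10.095,-181.674) [heading=192, draw]
    -- iteration 3/4 --
    FD 17: (10.095,-181.674) -> (-6.534,-185.208) [heading=192, draw]
    FD 9: (-6.534,-185.208) -> (-15.337,-187.079) [heading=192, draw]
    -- iteration 4/4 --
    FD 17: (-15.337,-187.079) -> (-31.966,-190.614) [heading=192, draw]
    FD 9: (-31.966,-190.614) -> (-40.769,-192.485) [heading=192, draw]
  ]
  -- iteration 4/4 --
  LT 304: heading 192 -> 136
  BK 6: (-40.769,-192.485) -> (-36.453,-196.653) [heading=136, draw]
  REPEAT 4 [
    -- iteration 1/4 --
    FD 17: (-36.453,-196.653) -> (-48.682,-184.844) [heading=136, draw]
    FD 9: (-48.682,-184.844) -> (-55.156,-178.592) [heading=136, draw]
    -- iteration 2/4 --
    FD 17: (-55.156,-178.592) -> (-67.385,-166.783) [heading=136, draw]
    FD 9: (-67.385,-166.783) -> (-73.859,-160.531) [heading=136, draw]
    -- iteration 3/4 --
    FD 17: (-73.859,-160.531) -> (-86.087,-148.722) [heading=136, draw]
    FD 9: (-86.087,-148.722) -> (-92.561,-142.47) [heading=136, draw]
    -- iteration 4/4 --
    FD 17: (-92.561,-142.47) -> (-104.79,-130.66) [heading=136, draw]
    FD 9: (-104.79,-130.66) -> (-111.264,-124.409) [heading=136, draw]
  ]
]
RT 90: heading 136 -> 46
RT 34: heading 46 -> 12
BK 14: (-111.264,-124.409) -> (-124.958,-127.319) [heading=12, draw]
RT 90: heading 12 -> 282
BK 9: (-124.958,-127.319) -> (-126.83,-118.516) [heading=282, draw]
Final: pos=(-126.83,-118.516), heading=282, 42 segment(s) drawn
Segments drawn: 42

Answer: 42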